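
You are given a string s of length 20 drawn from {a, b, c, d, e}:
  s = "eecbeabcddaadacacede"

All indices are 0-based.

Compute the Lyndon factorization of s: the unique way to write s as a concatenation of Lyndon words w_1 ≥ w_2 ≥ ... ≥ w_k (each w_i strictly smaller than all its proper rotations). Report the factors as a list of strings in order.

emit factor 1: 'e' (i=0, period=1)
emit factor 2: 'e' (i=1, period=1)
emit factor 3: 'c' (i=2, period=1)
emit factor 4: 'be' (i=3, period=2)
emit factor 5: 'abcdd' (i=5, period=5)
emit factor 6: 'aadacacede' (i=10, period=10)

["e", "e", "c", "be", "abcdd", "aadacacede"]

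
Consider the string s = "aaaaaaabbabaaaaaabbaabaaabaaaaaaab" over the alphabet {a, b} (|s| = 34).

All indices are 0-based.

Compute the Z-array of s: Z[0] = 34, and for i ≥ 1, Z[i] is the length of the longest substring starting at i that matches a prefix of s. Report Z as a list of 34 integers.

Z[0]=34
i=1: outside box; Z[1]=6 extend→box=[1,7)
i=2: min(r-i=5, Z[1]=6)=5; Z[2]=5
i=3: min(r-i=4, Z[2]=5)=4; Z[3]=4
i=4: min(r-i=3, Z[3]=4)=3; Z[4]=3
i=5: min(r-i=2, Z[4]=3)=2; Z[5]=2
i=6: min(r-i=1, Z[5]=2)=1; Z[6]=1
i=7: outside box; Z[7]=0
i=8: outside box; Z[8]=0
i=9: outside box; Z[9]=1 extend→box=[9,10)
i=10: outside box; Z[10]=0
i=11: outside box; Z[11]=6 extend→box=[11,17)
i=12: min(r-i=5, Z[1]=6)=5; Z[12]=5
i=13: min(r-i=4, Z[2]=5)=4; Z[13]=4
i=14: min(r-i=3, Z[3]=4)=3; Z[14]=3
i=15: min(r-i=2, Z[4]=3)=2; Z[15]=2
i=16: min(r-i=1, Z[5]=2)=1; Z[16]=1
i=17: outside box; Z[17]=0
i=18: outside box; Z[18]=0
i=19: outside box; Z[19]=2 extend→box=[19,21)
i=20: min(r-i=1, Z[1]=6)=1; Z[20]=1
i=21: outside box; Z[21]=0
i=22: outside box; Z[22]=3 extend→box=[22,25)
i=23: min(r-i=2, Z[1]=6)=2; Z[23]=2
i=24: min(r-i=1, Z[2]=5)=1; Z[24]=1
i=25: outside box; Z[25]=0
i=26: outside box; Z[26]=8 extend→box=[26,34)
i=27: min(r-i=7, Z[1]=6)=6; Z[27]=6
i=28: min(r-i=6, Z[2]=5)=5; Z[28]=5
i=29: min(r-i=5, Z[3]=4)=4; Z[29]=4
i=30: min(r-i=4, Z[4]=3)=3; Z[30]=3
i=31: min(r-i=3, Z[5]=2)=2; Z[31]=2
i=32: min(r-i=2, Z[6]=1)=1; Z[32]=1
i=33: min(r-i=1, Z[7]=0)=0; Z[33]=0

[34, 6, 5, 4, 3, 2, 1, 0, 0, 1, 0, 6, 5, 4, 3, 2, 1, 0, 0, 2, 1, 0, 3, 2, 1, 0, 8, 6, 5, 4, 3, 2, 1, 0]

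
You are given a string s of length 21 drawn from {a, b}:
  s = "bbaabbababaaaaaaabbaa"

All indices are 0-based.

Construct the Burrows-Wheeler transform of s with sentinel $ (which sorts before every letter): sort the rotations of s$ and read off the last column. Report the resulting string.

aabbaaaaabbbaabababa$a

rank  rotation                last
    0  $bbaabbababaaaaaaabbaa  a
    1  a$bbaabbababaaaaaaabba  a
    2  aa$bbaabbababaaaaaaabb  b
    3  aaaaaaabbaa$bbaabbabab  b
    4  aaaaaabbaa$bbaabbababa  a
    5  aaaaabbaa$bbaabbababaa  a
    6  aaaabbaa$bbaabbababaaa  a
    7  aaabbaa$bbaabbababaaaa  a
    8  aabbaa$bbaabbababaaaaa  a
    9  aabbababaaaaaaabbaa$bb  b
   10  abaaaaaaabbaa$bbaabbab  b
   11  ababaaaaaaabbaa$bbaabb  b
   12  abbaa$bbaabbababaaaaaa  a
   13  abbababaaaaaaabbaa$bba  a
   14  baa$bbaabbababaaaaaaab  b
   15  baaaaaaabbaa$bbaabbaba  a
   16  baabbababaaaaaaabbaa$b  b
   17  babaaaaaaabbaa$bbaabba  a
   18  bababaaaaaaabbaa$bbaab  b
   19  bbaa$bbaabbababaaaaaaa  a
   20  bbaabbababaaaaaaabbaa$  $
   21  bbababaaaaaaabbaa$bbaa  a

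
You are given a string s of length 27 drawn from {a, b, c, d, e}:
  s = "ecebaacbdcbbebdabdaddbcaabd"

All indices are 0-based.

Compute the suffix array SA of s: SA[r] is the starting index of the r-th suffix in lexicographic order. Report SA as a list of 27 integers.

[23, 4, 24, 15, 5, 18, 3, 10, 21, 25, 13, 16, 7, 11, 22, 9, 6, 1, 26, 14, 17, 20, 8, 19, 2, 12, 0]

rank | idx | suffix
   0 |  23 | aabd
   1 |   4 | aacbdcbbebdabdaddbcaabd
   2 |  24 | abd
   3 |  15 | abdaddbcaabd
   4 |   5 | acbdcbbebdabdaddbcaabd
   5 |  18 | addbcaabd
   6 |   3 | baacbdcbbebdabdaddbcaabd
   7 |  10 | bbebdabdaddbcaabd
   8 |  21 | bcaabd
   9 |  25 | bd
  10 |  13 | bdabdaddbcaabd
  11 |  16 | bdaddbcaabd
  12 |   7 | bdcbbebdabdaddbcaabd
  13 |  11 | bebdabdaddbcaabd
  14 |  22 | caabd
  15 |   9 | cbbebdabdaddbcaabd
  16 |   6 | cbdcbbebdabdaddbcaabd
  17 |   1 | cebaacbdcbbebdabdaddbcaabd
  18 |  26 | d
  19 |  14 | dabdaddbcaabd
  20 |  17 | daddbcaabd
  21 |  20 | dbcaabd
  22 |   8 | dcbbebdabdaddbcaabd
  23 |  19 | ddbcaabd
  24 |   2 | ebaacbdcbbebdabdaddbcaabd
  25 |  12 | ebdabdaddbcaabd
  26 |   0 | ecebaacbdcbbebdabdaddbcaabd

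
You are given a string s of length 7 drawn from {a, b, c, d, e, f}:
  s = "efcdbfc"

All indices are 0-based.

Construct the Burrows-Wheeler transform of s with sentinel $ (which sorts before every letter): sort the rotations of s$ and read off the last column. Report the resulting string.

rank  rotation  last
    0  $efcdbfc  c
    1  bfc$efcd  d
    2  c$efcdbf  f
    3  cdbfc$ef  f
    4  dbfc$efc  c
    5  efcdbfc$  $
    6  fc$efcdb  b
    7  fcdbfc$e  e

cdffc$be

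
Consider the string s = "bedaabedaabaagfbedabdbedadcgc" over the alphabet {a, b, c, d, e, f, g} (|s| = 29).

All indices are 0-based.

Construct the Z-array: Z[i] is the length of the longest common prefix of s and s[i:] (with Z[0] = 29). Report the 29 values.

Z[0]=29
i=1: i≥r, start 0; Z[1]=0
i=2: i≥r, start 0; Z[2]=0
i=3: i≥r, start 0; Z[3]=0
i=4: i≥r, start 0; Z[4]=0
i=5: i≥r, start 0; Z[5]=6 scan→box=[5,11)
i=6: min(r-i=5, Z[1]=0)=0; Z[6]=0
i=7: min(r-i=4, Z[2]=0)=0; Z[7]=0
i=8: min(r-i=3, Z[3]=0)=0; Z[8]=0
i=9: min(r-i=2, Z[4]=0)=0; Z[9]=0
i=10: min(r-i=1, Z[5]=6)=1; Z[10]=1
i=11: i≥r, start 0; Z[11]=0
i=12: i≥r, start 0; Z[12]=0
i=13: i≥r, start 0; Z[13]=0
i=14: i≥r, start 0; Z[14]=0
i=15: i≥r, start 0; Z[15]=4 scan→box=[15,19)
i=16: min(r-i=3, Z[1]=0)=0; Z[16]=0
i=17: min(r-i=2, Z[2]=0)=0; Z[17]=0
i=18: min(r-i=1, Z[3]=0)=0; Z[18]=0
i=19: i≥r, start 0; Z[19]=1 scan→box=[19,20)
i=20: i≥r, start 0; Z[20]=0
i=21: i≥r, start 0; Z[21]=4 scan→box=[21,25)
i=22: min(r-i=3, Z[1]=0)=0; Z[22]=0
i=23: min(r-i=2, Z[2]=0)=0; Z[23]=0
i=24: min(r-i=1, Z[3]=0)=0; Z[24]=0
i=25: i≥r, start 0; Z[25]=0
i=26: i≥r, start 0; Z[26]=0
i=27: i≥r, start 0; Z[27]=0
i=28: i≥r, start 0; Z[28]=0

[29, 0, 0, 0, 0, 6, 0, 0, 0, 0, 1, 0, 0, 0, 0, 4, 0, 0, 0, 1, 0, 4, 0, 0, 0, 0, 0, 0, 0]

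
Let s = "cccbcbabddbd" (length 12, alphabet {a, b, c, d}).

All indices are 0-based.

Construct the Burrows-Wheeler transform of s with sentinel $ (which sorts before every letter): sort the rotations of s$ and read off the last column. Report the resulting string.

dbccdabcc$bdb

rank  rotation       last
    0  $cccbcbabddbd  d
    1  abddbd$cccbcb  b
    2  babddbd$cccbc  c
    3  bcbabddbd$ccc  c
    4  bd$cccbcbabdd  d
    5  bddbd$cccbcba  a
    6  cbabddbd$cccb  b
    7  cbcbabddbd$cc  c
    8  ccbcbabddbd$c  c
    9  cccbcbabddbd$  $
   10  d$cccbcbabddb  b
   11  dbd$cccbcbabd  d
   12  ddbd$cccbcbab  b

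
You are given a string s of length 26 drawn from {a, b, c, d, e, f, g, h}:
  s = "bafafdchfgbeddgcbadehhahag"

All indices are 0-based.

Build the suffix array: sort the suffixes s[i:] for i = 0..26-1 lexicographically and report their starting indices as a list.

rank→(start, suffix):
  0 → (17, 'adehhahag')
  1 → (1, 'afafdchfgbeddgcbadehhahag')
  2 → (3, 'afdchfgbeddgcbadehhahag')
  3 → (24, 'ag')
  4 → (22, 'ahag')
  5 → (16, 'badehhahag')
  6 → (0, 'bafafdchfgbeddgcbadehhahag')
  7 → (10, 'beddgcbadehhahag')
  8 → (15, 'cbadehhahag')
  9 → (6, 'chfgbeddgcbadehhahag')
  10 → (5, 'dchfgbeddgcbadehhahag')
  11 → (12, 'ddgcbadehhahag')
  12 → (18, 'dehhahag')
  13 → (13, 'dgcbadehhahag')
  14 → (11, 'eddgcbadehhahag')
  15 → (19, 'ehhahag')
  16 → (2, 'fafdchfgbeddgcbadehhahag')
  17 → (4, 'fdchfgbeddgcbadehhahag')
  18 → (8, 'fgbeddgcbadehhahag')
  19 → (25, 'g')
  20 → (9, 'gbeddgcbadehhahag')
  21 → (14, 'gcbadehhahag')
  22 → (23, 'hag')
  23 → (21, 'hahag')
  24 → (7, 'hfgbeddgcbadehhahag')
  25 → (20, 'hhahag')

[17, 1, 3, 24, 22, 16, 0, 10, 15, 6, 5, 12, 18, 13, 11, 19, 2, 4, 8, 25, 9, 14, 23, 21, 7, 20]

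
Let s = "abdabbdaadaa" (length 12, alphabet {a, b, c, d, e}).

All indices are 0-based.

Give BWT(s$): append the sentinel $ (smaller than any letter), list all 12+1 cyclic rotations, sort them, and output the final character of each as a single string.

rank  rotation       last
    0  $abdabbdaadaa  a
    1  a$abdabbdaada  a
    2  aa$abdabbdaad  d
    3  aadaa$abdabbd  d
    4  abbdaadaa$abd  d
    5  abdabbdaadaa$  $
    6  adaa$abdabbda  a
    7  bbdaadaa$abda  a
    8  bdaadaa$abdab  b
    9  bdabbdaadaa$a  a
   10  daa$abdabbdaa  a
   11  daadaa$abdabb  b
   12  dabbdaadaa$ab  b

aaddd$aabaabb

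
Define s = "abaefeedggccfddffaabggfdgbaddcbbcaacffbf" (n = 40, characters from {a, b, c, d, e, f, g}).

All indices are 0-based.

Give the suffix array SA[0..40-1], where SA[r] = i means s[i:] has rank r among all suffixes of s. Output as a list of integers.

[17, 33, 0, 18, 34, 26, 2, 25, 1, 30, 31, 38, 19, 32, 29, 10, 11, 35, 28, 27, 13, 14, 23, 7, 6, 5, 3, 39, 16, 37, 12, 22, 4, 15, 36, 24, 9, 21, 8, 20]

rank | idx | suffix
   0 |  17 | aabggfdgbaddcbbcaacffbf
   1 |  33 | aacffbf
   2 |   0 | abaefeedggccfddffaabggfdgbaddcbbcaacffbf
   3 |  18 | abggfdgbaddcbbcaacffbf
   4 |  34 | acffbf
   5 |  26 | addcbbcaacffbf
   6 |   2 | aefeedggccfddffaabggfdgbaddcbbcaacffbf
   7 |  25 | baddcbbcaacffbf
   8 |   1 | baefeedggccfddffaabggfdgbaddcbbcaacffbf
   9 |  30 | bbcaacffbf
  10 |  31 | bcaacffbf
  11 |  38 | bf
  12 |  19 | bggfdgbaddcbbcaacffbf
  13 |  32 | caacffbf
  14 |  29 | cbbcaacffbf
  15 |  10 | ccfddffaabggfdgbaddcbbcaacffbf
  16 |  11 | cfddffaabggfdgbaddcbbcaacffbf
  17 |  35 | cffbf
  18 |  28 | dcbbcaacffbf
  19 |  27 | ddcbbcaacffbf
  20 |  13 | ddffaabggfdgbaddcbbcaacffbf
  21 |  14 | dffaabggfdgbaddcbbcaacffbf
  22 |  23 | dgbaddcbbcaacffbf
  23 |   7 | dggccfddffaabggfdgbaddcbbcaacffbf
  24 |   6 | edggccfddffaabggfdgbaddcbbcaacffbf
  25 |   5 | eedggccfddffaabggfdgbaddcbbcaacffbf
  26 |   3 | efeedggccfddffaabggfdgbaddcbbcaacffbf
  27 |  39 | f
  28 |  16 | faabggfdgbaddcbbcaacffbf
  29 |  37 | fbf
  30 |  12 | fddffaabggfdgbaddcbbcaacffbf
  31 |  22 | fdgbaddcbbcaacffbf
  32 |   4 | feedggccfddffaabggfdgbaddcbbcaacffbf
  33 |  15 | ffaabggfdgbaddcbbcaacffbf
  34 |  36 | ffbf
  35 |  24 | gbaddcbbcaacffbf
  36 |   9 | gccfddffaabggfdgbaddcbbcaacffbf
  37 |  21 | gfdgbaddcbbcaacffbf
  38 |   8 | ggccfddffaabggfdgbaddcbbcaacffbf
  39 |  20 | ggfdgbaddcbbcaacffbf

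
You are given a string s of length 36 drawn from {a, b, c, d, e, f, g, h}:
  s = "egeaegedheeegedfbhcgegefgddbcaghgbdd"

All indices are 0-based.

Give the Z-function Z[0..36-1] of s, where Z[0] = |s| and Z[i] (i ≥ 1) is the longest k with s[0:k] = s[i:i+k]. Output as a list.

Z[0]=36
i=1: outside box; Z[1]=0
i=2: outside box; Z[2]=1 grow→box=[2,3)
i=3: outside box; Z[3]=0
i=4: outside box; Z[4]=3 grow→box=[4,7)
i=5: min(r-i=2, Z[1]=0)=0; Z[5]=0
i=6: min(r-i=1, Z[2]=1)=1; Z[6]=1
i=7: outside box; Z[7]=0
i=8: outside box; Z[8]=0
i=9: outside box; Z[9]=1 grow→box=[9,10)
i=10: outside box; Z[10]=1 grow→box=[10,11)
i=11: outside box; Z[11]=3 grow→box=[11,14)
i=12: min(r-i=2, Z[1]=0)=0; Z[12]=0
i=13: min(r-i=1, Z[2]=1)=1; Z[13]=1
i=14: outside box; Z[14]=0
i=15: outside box; Z[15]=0
i=16: outside box; Z[16]=0
i=17: outside box; Z[17]=0
i=18: outside box; Z[18]=0
i=19: outside box; Z[19]=0
i=20: outside box; Z[20]=3 grow→box=[20,23)
i=21: min(r-i=2, Z[1]=0)=0; Z[21]=0
i=22: min(r-i=1, Z[2]=1)=1; Z[22]=1
i=23: outside box; Z[23]=0
i=24: outside box; Z[24]=0
i=25: outside box; Z[25]=0
i=26: outside box; Z[26]=0
i=27: outside box; Z[27]=0
i=28: outside box; Z[28]=0
i=29: outside box; Z[29]=0
i=30: outside box; Z[30]=0
i=31: outside box; Z[31]=0
i=32: outside box; Z[32]=0
i=33: outside box; Z[33]=0
i=34: outside box; Z[34]=0
i=35: outside box; Z[35]=0

[36, 0, 1, 0, 3, 0, 1, 0, 0, 1, 1, 3, 0, 1, 0, 0, 0, 0, 0, 0, 3, 0, 1, 0, 0, 0, 0, 0, 0, 0, 0, 0, 0, 0, 0, 0]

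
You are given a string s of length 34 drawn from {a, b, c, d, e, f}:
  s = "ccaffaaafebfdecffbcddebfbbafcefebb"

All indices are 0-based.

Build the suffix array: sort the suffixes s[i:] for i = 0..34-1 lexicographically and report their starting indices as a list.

[5, 6, 26, 7, 2, 33, 25, 32, 24, 17, 22, 10, 1, 0, 18, 28, 14, 19, 20, 12, 31, 21, 9, 13, 29, 4, 23, 16, 27, 11, 30, 8, 3, 15]

rank | idx | suffix
   0 |   5 | aaafebfdecffbcddebfbbafcefebb
   1 |   6 | aafebfdecffbcddebfbbafcefebb
   2 |  26 | afcefebb
   3 |   7 | afebfdecffbcddebfbbafcefebb
   4 |   2 | affaaafebfdecffbcddebfbbafcefebb
   5 |  33 | b
   6 |  25 | bafcefebb
   7 |  32 | bb
   8 |  24 | bbafcefebb
   9 |  17 | bcddebfbbafcefebb
  10 |  22 | bfbbafcefebb
  11 |  10 | bfdecffbcddebfbbafcefebb
  12 |   1 | caffaaafebfdecffbcddebfbbafcefebb
  13 |   0 | ccaffaaafebfdecffbcddebfbbafcefebb
  14 |  18 | cddebfbbafcefebb
  15 |  28 | cefebb
  16 |  14 | cffbcddebfbbafcefebb
  17 |  19 | ddebfbbafcefebb
  18 |  20 | debfbbafcefebb
  19 |  12 | decffbcddebfbbafcefebb
  20 |  31 | ebb
  21 |  21 | ebfbbafcefebb
  22 |   9 | ebfdecffbcddebfbbafcefebb
  23 |  13 | ecffbcddebfbbafcefebb
  24 |  29 | efebb
  25 |   4 | faaafebfdecffbcddebfbbafcefebb
  26 |  23 | fbbafcefebb
  27 |  16 | fbcddebfbbafcefebb
  28 |  27 | fcefebb
  29 |  11 | fdecffbcddebfbbafcefebb
  30 |  30 | febb
  31 |   8 | febfdecffbcddebfbbafcefebb
  32 |   3 | ffaaafebfdecffbcddebfbbafcefebb
  33 |  15 | ffbcddebfbbafcefebb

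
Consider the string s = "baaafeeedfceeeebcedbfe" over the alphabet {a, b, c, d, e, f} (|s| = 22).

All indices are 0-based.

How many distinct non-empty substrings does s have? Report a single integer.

rank→(start, suffix):
  0 → (1, 'aaafeeedfceeeebcedbfe')
  1 → (2, 'aafeeedfceeeebcedbfe')
  2 → (3, 'afeeedfceeeebcedbfe')
  3 → (0, 'baaafeeedfceeeebcedbfe')
  4 → (15, 'bcedbfe')
  5 → (19, 'bfe')
  6 → (16, 'cedbfe')
  7 → (10, 'ceeeebcedbfe')
  8 → (18, 'dbfe')
  9 → (8, 'dfceeeebcedbfe')
  10 → (21, 'e')
  11 → (14, 'ebcedbfe')
  12 → (17, 'edbfe')
  13 → (7, 'edfceeeebcedbfe')
  14 → (13, 'eebcedbfe')
  15 → (6, 'eedfceeeebcedbfe')
  16 → (12, 'eeebcedbfe')
  17 → (5, 'eeedfceeeebcedbfe')
  18 → (11, 'eeeebcedbfe')
  19 → (9, 'fceeeebcedbfe')
  20 → (20, 'fe')
  21 → (4, 'feeedfceeeebcedbfe')

SA = [1, 2, 3, 0, 15, 19, 16, 10, 18, 8, 21, 14, 17, 7, 13, 6, 12, 5, 11, 9, 20, 4]
rank  pair      lcp
   1  s[1:],s[2:]  2  'aa'
   2  s[2:],s[3:]  1  'a'
   3  s[3:],s[0:]  0  ''
   4  s[0:],s[15:]  1  'b'
   5  s[15:],s[19:]  1  'b'
   6  s[19:],s[16:]  0  ''
   7  s[16:],s[10:]  2  'ce'
   8  s[10:],s[18:]  0  ''
   9  s[18:],s[8:]  1  'd'
  10  s[8:],s[21:]  0  ''
  11  s[21:],s[14:]  1  'e'
  12  s[14:],s[17:]  1  'e'
  13  s[17:],s[7:]  2  'ed'
  14  s[7:],s[13:]  1  'e'
  15  s[13:],s[6:]  2  'ee'
  16  s[6:],s[12:]  2  'ee'
  17  s[12:],s[5:]  3  'eee'
  18  s[5:],s[11:]  3  'eee'
  19  s[11:],s[9:]  0  ''
  20  s[9:],s[20:]  1  'f'
  21  s[20:],s[4:]  2  'fe'

n(n+1)/2 = 22·23/2 = 253
Σ LCP = 0 + 2 + 1 + 0 + 1 + 1 + 0 + 2 + 0 + 1 + 0 + 1 + 1 + 2 + 1 + 2 + 2 + 3 + 3 + 0 + 1 + 2 = 26
distinct = 253 − 26 = 227

227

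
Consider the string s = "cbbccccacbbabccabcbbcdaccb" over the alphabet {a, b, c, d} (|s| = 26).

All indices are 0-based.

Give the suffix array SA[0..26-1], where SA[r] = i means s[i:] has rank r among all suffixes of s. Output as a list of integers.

[15, 11, 7, 22, 25, 10, 9, 1, 18, 16, 12, 2, 19, 14, 6, 24, 8, 0, 17, 13, 5, 23, 4, 3, 20, 21]

sorted suffixes:
  #0 SA[0]=15  'abcbbcdaccb'
  #1 SA[1]=11  'abccabcbbcdaccb'
  #2 SA[2]=7  'acbbabccabcbbcdaccb'
  #3 SA[3]=22  'accb'
  #4 SA[4]=25  'b'
  #5 SA[5]=10  'babccabcbbcdaccb'
  #6 SA[6]=9  'bbabccabcbbcdaccb'
  #7 SA[7]=1  'bbccccacbbabccabcbbcdaccb'
  #8 SA[8]=18  'bbcdaccb'
  #9 SA[9]=16  'bcbbcdaccb'
  #10 SA[10]=12  'bccabcbbcdaccb'
  #11 SA[11]=2  'bccccacbbabccabcbbcdaccb'
  #12 SA[12]=19  'bcdaccb'
  #13 SA[13]=14  'cabcbbcdaccb'
  #14 SA[14]=6  'cacbbabccabcbbcdaccb'
  #15 SA[15]=24  'cb'
  #16 SA[16]=8  'cbbabccabcbbcdaccb'
  #17 SA[17]=0  'cbbccccacbbabccabcbbcdaccb'
  #18 SA[18]=17  'cbbcdaccb'
  #19 SA[19]=13  'ccabcbbcdaccb'
  #20 SA[20]=5  'ccacbbabccabcbbcdaccb'
  #21 SA[21]=23  'ccb'
  #22 SA[22]=4  'cccacbbabccabcbbcdaccb'
  #23 SA[23]=3  'ccccacbbabccabcbbcdaccb'
  #24 SA[24]=20  'cdaccb'
  #25 SA[25]=21  'daccb'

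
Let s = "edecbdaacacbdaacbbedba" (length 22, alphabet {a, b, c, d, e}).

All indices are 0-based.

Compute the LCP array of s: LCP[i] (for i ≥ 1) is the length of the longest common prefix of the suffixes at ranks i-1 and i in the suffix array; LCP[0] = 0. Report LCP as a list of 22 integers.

rank→(start, suffix):
  0 → (21, 'a')
  1 → (6, 'aacacbdaacbbedba')
  2 → (13, 'aacbbedba')
  3 → (7, 'acacbdaacbbedba')
  4 → (14, 'acbbedba')
  5 → (9, 'acbdaacbbedba')
  6 → (20, 'ba')
  7 → (16, 'bbedba')
  8 → (4, 'bdaacacbdaacbbedba')
  9 → (11, 'bdaacbbedba')
  10 → (17, 'bedba')
  11 → (8, 'cacbdaacbbedba')
  12 → (15, 'cbbedba')
  13 → (3, 'cbdaacacbdaacbbedba')
  14 → (10, 'cbdaacbbedba')
  15 → (5, 'daacacbdaacbbedba')
  16 → (12, 'daacbbedba')
  17 → (19, 'dba')
  18 → (1, 'decbdaacacbdaacbbedba')
  19 → (2, 'ecbdaacacbdaacbbedba')
  20 → (18, 'edba')
  21 → (0, 'edecbdaacacbdaacbbedba')

SA = [21, 6, 13, 7, 14, 9, 20, 16, 4, 11, 17, 8, 15, 3, 10, 5, 12, 19, 1, 2, 18, 0]
rank  pair      lcp
   1  s[21:],s[6:]  1  'a'
   2  s[6:],s[13:]  3  'aac'
   3  s[13:],s[7:]  1  'a'
   4  s[7:],s[14:]  2  'ac'
   5  s[14:],s[9:]  3  'acb'
   6  s[9:],s[20:]  0  ''
   7  s[20:],s[16:]  1  'b'
   8  s[16:],s[4:]  1  'b'
   9  s[4:],s[11:]  5  'bdaac'
  10  s[11:],s[17:]  1  'b'
  11  s[17:],s[8:]  0  ''
  12  s[8:],s[15:]  1  'c'
  13  s[15:],s[3:]  2  'cb'
  14  s[3:],s[10:]  6  'cbdaac'
  15  s[10:],s[5:]  0  ''
  16  s[5:],s[12:]  4  'daac'
  17  s[12:],s[19:]  1  'd'
  18  s[19:],s[1:]  1  'd'
  19  s[1:],s[2:]  0  ''
  20  s[2:],s[18:]  1  'e'
  21  s[18:],s[0:]  2  'ed'

[0, 1, 3, 1, 2, 3, 0, 1, 1, 5, 1, 0, 1, 2, 6, 0, 4, 1, 1, 0, 1, 2]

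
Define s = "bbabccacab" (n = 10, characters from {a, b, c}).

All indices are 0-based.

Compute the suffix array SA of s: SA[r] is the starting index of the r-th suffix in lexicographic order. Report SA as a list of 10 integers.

sorted suffixes:
  #0 SA[0]=8  'ab'
  #1 SA[1]=2  'abccacab'
  #2 SA[2]=6  'acab'
  #3 SA[3]=9  'b'
  #4 SA[4]=1  'babccacab'
  #5 SA[5]=0  'bbabccacab'
  #6 SA[6]=3  'bccacab'
  #7 SA[7]=7  'cab'
  #8 SA[8]=5  'cacab'
  #9 SA[9]=4  'ccacab'

[8, 2, 6, 9, 1, 0, 3, 7, 5, 4]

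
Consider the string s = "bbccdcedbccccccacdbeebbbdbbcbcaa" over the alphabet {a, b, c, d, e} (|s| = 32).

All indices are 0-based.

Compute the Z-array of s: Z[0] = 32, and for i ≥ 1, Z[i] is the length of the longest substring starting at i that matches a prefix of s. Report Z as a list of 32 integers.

[32, 1, 0, 0, 0, 0, 0, 0, 1, 0, 0, 0, 0, 0, 0, 0, 0, 0, 1, 0, 0, 2, 2, 1, 0, 3, 1, 0, 1, 0, 0, 0]

Z[0]=32
i=1: i≥r, start 0; Z[1]=1 scan→box=[1,2)
i=2: i≥r, start 0; Z[2]=0
i=3: i≥r, start 0; Z[3]=0
i=4: i≥r, start 0; Z[4]=0
i=5: i≥r, start 0; Z[5]=0
i=6: i≥r, start 0; Z[6]=0
i=7: i≥r, start 0; Z[7]=0
i=8: i≥r, start 0; Z[8]=1 scan→box=[8,9)
i=9: i≥r, start 0; Z[9]=0
i=10: i≥r, start 0; Z[10]=0
i=11: i≥r, start 0; Z[11]=0
i=12: i≥r, start 0; Z[12]=0
i=13: i≥r, start 0; Z[13]=0
i=14: i≥r, start 0; Z[14]=0
i=15: i≥r, start 0; Z[15]=0
i=16: i≥r, start 0; Z[16]=0
i=17: i≥r, start 0; Z[17]=0
i=18: i≥r, start 0; Z[18]=1 scan→box=[18,19)
i=19: i≥r, start 0; Z[19]=0
i=20: i≥r, start 0; Z[20]=0
i=21: i≥r, start 0; Z[21]=2 scan→box=[21,23)
i=22: min(r-i=1, Z[1]=1)=1; Z[22]=2 scan→box=[22,24)
i=23: min(r-i=1, Z[1]=1)=1; Z[23]=1
i=24: i≥r, start 0; Z[24]=0
i=25: i≥r, start 0; Z[25]=3 scan→box=[25,28)
i=26: min(r-i=2, Z[1]=1)=1; Z[26]=1
i=27: min(r-i=1, Z[2]=0)=0; Z[27]=0
i=28: i≥r, start 0; Z[28]=1 scan→box=[28,29)
i=29: i≥r, start 0; Z[29]=0
i=30: i≥r, start 0; Z[30]=0
i=31: i≥r, start 0; Z[31]=0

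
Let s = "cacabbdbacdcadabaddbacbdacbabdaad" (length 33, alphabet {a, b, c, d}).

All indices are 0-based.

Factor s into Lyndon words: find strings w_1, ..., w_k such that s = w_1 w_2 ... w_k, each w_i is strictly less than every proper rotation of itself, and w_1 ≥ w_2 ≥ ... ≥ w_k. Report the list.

["c", "ac", "abbdbacdcad", "abaddbacbdacbabd", "aad"]

emit factor 1: 'c' (i=0, period=1)
emit factor 2: 'ac' (i=1, period=2)
emit factor 3: 'abbdbacdcad' (i=3, period=11)
emit factor 4: 'abaddbacbdacbabd' (i=14, period=16)
emit factor 5: 'aad' (i=30, period=3)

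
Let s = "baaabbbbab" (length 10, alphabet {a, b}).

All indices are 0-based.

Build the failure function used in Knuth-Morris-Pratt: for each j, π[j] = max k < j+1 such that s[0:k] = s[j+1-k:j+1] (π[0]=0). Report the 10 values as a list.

π[0] = 0
j=1 s[j]='a': π[1]=0 (border '')
j=2 s[j]='a': π[2]=0 (border '')
j=3 s[j]='a': π[3]=0 (border '')
j=4 s[j]='b': π[4]=1 (border 'b')
j=5 s[j]='b': k: 1→0; π[5]=1 (border 'b')
j=6 s[j]='b': k: 1→0; π[6]=1 (border 'b')
j=7 s[j]='b': k: 1→0; π[7]=1 (border 'b')
j=8 s[j]='a': π[8]=2 (border 'ba')
j=9 s[j]='b': k: 2→0; π[9]=1 (border 'b')

[0, 0, 0, 0, 1, 1, 1, 1, 2, 1]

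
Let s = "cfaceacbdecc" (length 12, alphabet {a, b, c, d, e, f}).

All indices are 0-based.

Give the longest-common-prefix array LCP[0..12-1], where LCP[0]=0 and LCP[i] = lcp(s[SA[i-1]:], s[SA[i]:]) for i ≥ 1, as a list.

[0, 2, 0, 0, 1, 1, 1, 1, 0, 0, 1, 0]

rank→(start, suffix):
  0 → (5, 'acbdecc')
  1 → (2, 'aceacbdecc')
  2 → (7, 'bdecc')
  3 → (11, 'c')
  4 → (6, 'cbdecc')
  5 → (10, 'cc')
  6 → (3, 'ceacbdecc')
  7 → (0, 'cfaceacbdecc')
  8 → (8, 'decc')
  9 → (4, 'eacbdecc')
  10 → (9, 'ecc')
  11 → (1, 'faceacbdecc')

SA = [5, 2, 7, 11, 6, 10, 3, 0, 8, 4, 9, 1]
i: (SA[i-1],SA[i]) lcp shared
  1: (5,2) 2 'ac'
  2: (2,7) 0 ''
  3: (7,11) 0 ''
  4: (11,6) 1 'c'
  5: (6,10) 1 'c'
  6: (10,3) 1 'c'
  7: (3,0) 1 'c'
  8: (0,8) 0 ''
  9: (8,4) 0 ''
  10: (4,9) 1 'e'
  11: (9,1) 0 ''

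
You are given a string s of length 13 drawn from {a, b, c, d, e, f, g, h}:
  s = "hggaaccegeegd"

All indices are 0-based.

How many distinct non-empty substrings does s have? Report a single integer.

83

rank | idx | suffix
   0 |   3 | aaccegeegd
   1 |   4 | accegeegd
   2 |   5 | ccegeegd
   3 |   6 | cegeegd
   4 |  12 | d
   5 |   9 | eegd
   6 |  10 | egd
   7 |   7 | egeegd
   8 |   2 | gaaccegeegd
   9 |  11 | gd
  10 |   8 | geegd
  11 |   1 | ggaaccegeegd
  12 |   0 | hggaaccegeegd

SA = [3, 4, 5, 6, 12, 9, 10, 7, 2, 11, 8, 1, 0]
[i] adj suffixes → lcp
  [1] 3/4 → 1 ('a')
  [2] 4/5 → 0 ('')
  [3] 5/6 → 1 ('c')
  [4] 6/12 → 0 ('')
  [5] 12/9 → 0 ('')
  [6] 9/10 → 1 ('e')
  [7] 10/7 → 2 ('eg')
  [8] 7/2 → 0 ('')
  [9] 2/11 → 1 ('g')
  [10] 11/8 → 1 ('g')
  [11] 8/1 → 1 ('g')
  [12] 1/0 → 0 ('')

n(n+1)/2 = 13·14/2 = 91
Σ LCP = 0 + 1 + 0 + 1 + 0 + 0 + 1 + 2 + 0 + 1 + 1 + 1 + 0 = 8
distinct = 91 − 8 = 83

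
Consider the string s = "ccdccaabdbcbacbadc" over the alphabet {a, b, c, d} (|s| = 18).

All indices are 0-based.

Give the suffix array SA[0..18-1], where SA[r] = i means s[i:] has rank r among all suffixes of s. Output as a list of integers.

[5, 6, 12, 15, 11, 14, 9, 7, 17, 4, 10, 13, 3, 0, 1, 8, 16, 2]

sorted suffixes:
  #0 SA[0]=5  'aabdbcbacbadc'
  #1 SA[1]=6  'abdbcbacbadc'
  #2 SA[2]=12  'acbadc'
  #3 SA[3]=15  'adc'
  #4 SA[4]=11  'bacbadc'
  #5 SA[5]=14  'badc'
  #6 SA[6]=9  'bcbacbadc'
  #7 SA[7]=7  'bdbcbacbadc'
  #8 SA[8]=17  'c'
  #9 SA[9]=4  'caabdbcbacbadc'
  #10 SA[10]=10  'cbacbadc'
  #11 SA[11]=13  'cbadc'
  #12 SA[12]=3  'ccaabdbcbacbadc'
  #13 SA[13]=0  'ccdccaabdbcbacbadc'
  #14 SA[14]=1  'cdccaabdbcbacbadc'
  #15 SA[15]=8  'dbcbacbadc'
  #16 SA[16]=16  'dc'
  #17 SA[17]=2  'dccaabdbcbacbadc'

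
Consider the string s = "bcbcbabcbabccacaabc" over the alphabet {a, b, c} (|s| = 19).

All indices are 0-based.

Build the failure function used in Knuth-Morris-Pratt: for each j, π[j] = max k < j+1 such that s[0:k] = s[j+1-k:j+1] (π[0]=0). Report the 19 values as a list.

[0, 0, 1, 2, 3, 0, 1, 2, 3, 0, 1, 2, 0, 0, 0, 0, 0, 1, 2]

π[0] = 0
j=1 s[j]='c': π[1]=0 (border '')
j=2 s[j]='b': π[2]=1 (border 'b')
j=3 s[j]='c': π[3]=2 (border 'bc')
j=4 s[j]='b': π[4]=3 (border 'bcb')
j=5 s[j]='a': k: 3→1→0; π[5]=0 (border '')
j=6 s[j]='b': π[6]=1 (border 'b')
j=7 s[j]='c': π[7]=2 (border 'bc')
j=8 s[j]='b': π[8]=3 (border 'bcb')
j=9 s[j]='a': k: 3→1→0; π[9]=0 (border '')
j=10 s[j]='b': π[10]=1 (border 'b')
j=11 s[j]='c': π[11]=2 (border 'bc')
j=12 s[j]='c': k: 2→0; π[12]=0 (border '')
j=13 s[j]='a': π[13]=0 (border '')
j=14 s[j]='c': π[14]=0 (border '')
j=15 s[j]='a': π[15]=0 (border '')
j=16 s[j]='a': π[16]=0 (border '')
j=17 s[j]='b': π[17]=1 (border 'b')
j=18 s[j]='c': π[18]=2 (border 'bc')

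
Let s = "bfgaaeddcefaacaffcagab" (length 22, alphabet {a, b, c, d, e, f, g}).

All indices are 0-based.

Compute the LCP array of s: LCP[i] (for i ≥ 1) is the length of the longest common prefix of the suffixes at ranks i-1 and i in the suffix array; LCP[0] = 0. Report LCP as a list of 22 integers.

[0, 2, 1, 1, 1, 1, 1, 0, 1, 0, 2, 1, 0, 1, 0, 1, 0, 1, 1, 1, 0, 2]

rank | idx | suffix
   0 |  11 | aacaffcagab
   1 |   3 | aaeddcefaacaffcagab
   2 |  20 | ab
   3 |  12 | acaffcagab
   4 |   4 | aeddcefaacaffcagab
   5 |  14 | affcagab
   6 |  18 | agab
   7 |  21 | b
   8 |   0 | bfgaaeddcefaacaffcagab
   9 |  13 | caffcagab
  10 |  17 | cagab
  11 |   8 | cefaacaffcagab
  12 |   7 | dcefaacaffcagab
  13 |   6 | ddcefaacaffcagab
  14 |   5 | eddcefaacaffcagab
  15 |   9 | efaacaffcagab
  16 |  10 | faacaffcagab
  17 |  16 | fcagab
  18 |  15 | ffcagab
  19 |   1 | fgaaeddcefaacaffcagab
  20 |   2 | gaaeddcefaacaffcagab
  21 |  19 | gab

SA = [11, 3, 20, 12, 4, 14, 18, 21, 0, 13, 17, 8, 7, 6, 5, 9, 10, 16, 15, 1, 2, 19]
i: (SA[i-1],SA[i]) lcp shared
  1: (11,3) 2 'aa'
  2: (3,20) 1 'a'
  3: (20,12) 1 'a'
  4: (12,4) 1 'a'
  5: (4,14) 1 'a'
  6: (14,18) 1 'a'
  7: (18,21) 0 ''
  8: (21,0) 1 'b'
  9: (0,13) 0 ''
  10: (13,17) 2 'ca'
  11: (17,8) 1 'c'
  12: (8,7) 0 ''
  13: (7,6) 1 'd'
  14: (6,5) 0 ''
  15: (5,9) 1 'e'
  16: (9,10) 0 ''
  17: (10,16) 1 'f'
  18: (16,15) 1 'f'
  19: (15,1) 1 'f'
  20: (1,2) 0 ''
  21: (2,19) 2 'ga'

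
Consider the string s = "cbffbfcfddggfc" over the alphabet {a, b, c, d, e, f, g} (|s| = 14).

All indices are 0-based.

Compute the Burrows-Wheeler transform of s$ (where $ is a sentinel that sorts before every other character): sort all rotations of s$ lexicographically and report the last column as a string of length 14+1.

rank  rotation         last
    0  $cbffbfcfddggfc  c
    1  bfcfddggfc$cbff  f
    2  bffbfcfddggfc$c  c
    3  c$cbffbfcfddggf  f
    4  cbffbfcfddggfc$  $
    5  cfddggfc$cbffbf  f
    6  ddggfc$cbffbfcf  f
    7  dggfc$cbffbfcfd  d
    8  fbfcfddggfc$cbf  f
    9  fc$cbffbfcfddgg  g
   10  fcfddggfc$cbffb  b
   11  fddggfc$cbffbfc  c
   12  ffbfcfddggfc$cb  b
   13  gfc$cbffbfcfddg  g
   14  ggfc$cbffbfcfdd  d

cfcf$ffdfgbcbgd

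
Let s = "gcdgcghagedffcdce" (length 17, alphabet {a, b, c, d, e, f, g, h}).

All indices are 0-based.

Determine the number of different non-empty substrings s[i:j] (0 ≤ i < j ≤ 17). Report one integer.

141

sorted suffixes:
  #0 SA[0]=7  'agedffcdce'
  #1 SA[1]=13  'cdce'
  #2 SA[2]=1  'cdgcghagedffcdce'
  #3 SA[3]=15  'ce'
  #4 SA[4]=4  'cghagedffcdce'
  #5 SA[5]=14  'dce'
  #6 SA[6]=10  'dffcdce'
  #7 SA[7]=2  'dgcghagedffcdce'
  #8 SA[8]=16  'e'
  #9 SA[9]=9  'edffcdce'
  #10 SA[10]=12  'fcdce'
  #11 SA[11]=11  'ffcdce'
  #12 SA[12]=0  'gcdgcghagedffcdce'
  #13 SA[13]=3  'gcghagedffcdce'
  #14 SA[14]=8  'gedffcdce'
  #15 SA[15]=5  'ghagedffcdce'
  #16 SA[16]=6  'hagedffcdce'

SA = [7, 13, 1, 15, 4, 14, 10, 2, 16, 9, 12, 11, 0, 3, 8, 5, 6]
i: (SA[i-1],SA[i]) lcp shared
  1: (7,13) 0 ''
  2: (13,1) 2 'cd'
  3: (1,15) 1 'c'
  4: (15,4) 1 'c'
  5: (4,14) 0 ''
  6: (14,10) 1 'd'
  7: (10,2) 1 'd'
  8: (2,16) 0 ''
  9: (16,9) 1 'e'
  10: (9,12) 0 ''
  11: (12,11) 1 'f'
  12: (11,0) 0 ''
  13: (0,3) 2 'gc'
  14: (3,8) 1 'g'
  15: (8,5) 1 'g'
  16: (5,6) 0 ''

n(n+1)/2 = 17·18/2 = 153
Σ LCP = 0 + 0 + 2 + 1 + 1 + 0 + 1 + 1 + 0 + 1 + 0 + 1 + 0 + 2 + 1 + 1 + 0 = 12
distinct = 153 − 12 = 141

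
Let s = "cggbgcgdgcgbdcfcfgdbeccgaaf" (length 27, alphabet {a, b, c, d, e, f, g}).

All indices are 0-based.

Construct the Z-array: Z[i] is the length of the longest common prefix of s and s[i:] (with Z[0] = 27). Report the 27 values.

[27, 0, 0, 0, 0, 2, 0, 0, 0, 2, 0, 0, 0, 1, 0, 1, 0, 0, 0, 0, 0, 1, 2, 0, 0, 0, 0]

Z[0]=27
i=1: outside box; Z[1]=0
i=2: outside box; Z[2]=0
i=3: outside box; Z[3]=0
i=4: outside box; Z[4]=0
i=5: outside box; Z[5]=2 scan→box=[5,7)
i=6: min(r-i=1, Z[1]=0)=0; Z[6]=0
i=7: outside box; Z[7]=0
i=8: outside box; Z[8]=0
i=9: outside box; Z[9]=2 scan→box=[9,11)
i=10: min(r-i=1, Z[1]=0)=0; Z[10]=0
i=11: outside box; Z[11]=0
i=12: outside box; Z[12]=0
i=13: outside box; Z[13]=1 scan→box=[13,14)
i=14: outside box; Z[14]=0
i=15: outside box; Z[15]=1 scan→box=[15,16)
i=16: outside box; Z[16]=0
i=17: outside box; Z[17]=0
i=18: outside box; Z[18]=0
i=19: outside box; Z[19]=0
i=20: outside box; Z[20]=0
i=21: outside box; Z[21]=1 scan→box=[21,22)
i=22: outside box; Z[22]=2 scan→box=[22,24)
i=23: min(r-i=1, Z[1]=0)=0; Z[23]=0
i=24: outside box; Z[24]=0
i=25: outside box; Z[25]=0
i=26: outside box; Z[26]=0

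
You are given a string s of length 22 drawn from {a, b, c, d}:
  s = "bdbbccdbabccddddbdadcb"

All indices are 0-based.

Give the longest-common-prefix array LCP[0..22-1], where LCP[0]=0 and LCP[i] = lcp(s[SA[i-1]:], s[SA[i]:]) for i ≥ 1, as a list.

rank | idx | suffix
   0 |   8 | abccddddbdadcb
   1 |  18 | adcb
   2 |  21 | b
   3 |   7 | babccddddbdadcb
   4 |   2 | bbccdbabccddddbdadcb
   5 |   3 | bccdbabccddddbdadcb
   6 |   9 | bccddddbdadcb
   7 |  16 | bdadcb
   8 |   0 | bdbbccdbabccddddbdadcb
   9 |  20 | cb
  10 |   4 | ccdbabccddddbdadcb
  11 |  10 | ccddddbdadcb
  12 |   5 | cdbabccddddbdadcb
  13 |  11 | cddddbdadcb
  14 |  17 | dadcb
  15 |   6 | dbabccddddbdadcb
  16 |   1 | dbbccdbabccddddbdadcb
  17 |  15 | dbdadcb
  18 |  19 | dcb
  19 |  14 | ddbdadcb
  20 |  13 | dddbdadcb
  21 |  12 | ddddbdadcb

SA = [8, 18, 21, 7, 2, 3, 9, 16, 0, 20, 4, 10, 5, 11, 17, 6, 1, 15, 19, 14, 13, 12]
[i] adj suffixes → lcp
  [1] 8/18 → 1 ('a')
  [2] 18/21 → 0 ('')
  [3] 21/7 → 1 ('b')
  [4] 7/2 → 1 ('b')
  [5] 2/3 → 1 ('b')
  [6] 3/9 → 4 ('bccd')
  [7] 9/16 → 1 ('b')
  [8] 16/0 → 2 ('bd')
  [9] 0/20 → 0 ('')
  [10] 20/4 → 1 ('c')
  [11] 4/10 → 3 ('ccd')
  [12] 10/5 → 1 ('c')
  [13] 5/11 → 2 ('cd')
  [14] 11/17 → 0 ('')
  [15] 17/6 → 1 ('d')
  [16] 6/1 → 2 ('db')
  [17] 1/15 → 2 ('db')
  [18] 15/19 → 1 ('d')
  [19] 19/14 → 1 ('d')
  [20] 14/13 → 2 ('dd')
  [21] 13/12 → 3 ('ddd')

[0, 1, 0, 1, 1, 1, 4, 1, 2, 0, 1, 3, 1, 2, 0, 1, 2, 2, 1, 1, 2, 3]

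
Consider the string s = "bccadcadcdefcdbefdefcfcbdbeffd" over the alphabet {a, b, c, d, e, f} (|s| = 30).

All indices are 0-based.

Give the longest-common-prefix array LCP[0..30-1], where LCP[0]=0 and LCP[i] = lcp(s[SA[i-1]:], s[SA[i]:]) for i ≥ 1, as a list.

[0, 3, 0, 1, 1, 3, 0, 4, 1, 1, 1, 2, 1, 0, 1, 4, 1, 2, 1, 4, 0, 3, 2, 2, 0, 2, 2, 1, 2, 1]

rank→(start, suffix):
  0 → (3, 'adcadcdefcdbefdefcfcbdbeffd')
  1 → (6, 'adcdefcdbefdefcfcbdbeffd')
  2 → (0, 'bccadcadcdefcdbefdefcfcbdbeffd')
  3 → (23, 'bdbeffd')
  4 → (14, 'befdefcfcbdbeffd')
  5 → (25, 'beffd')
  6 → (2, 'cadcadcdefcdbefdefcfcbdbeffd')
  7 → (5, 'cadcdefcdbefdefcfcbdbeffd')
  8 → (22, 'cbdbeffd')
  9 → (1, 'ccadcadcdefcdbefdefcfcbdbeffd')
  10 → (12, 'cdbefdefcfcbdbeffd')
  11 → (8, 'cdefcdbefdefcfcbdbeffd')
  12 → (20, 'cfcbdbeffd')
  13 → (29, 'd')
  14 → (13, 'dbefdefcfcbdbeffd')
  15 → (24, 'dbeffd')
  16 → (4, 'dcadcdefcdbefdefcfcbdbeffd')
  17 → (7, 'dcdefcdbefdefcfcbdbeffd')
  18 → (9, 'defcdbefdefcfcbdbeffd')
  19 → (17, 'defcfcbdbeffd')
  20 → (10, 'efcdbefdefcfcbdbeffd')
  21 → (18, 'efcfcbdbeffd')
  22 → (15, 'efdefcfcbdbeffd')
  23 → (26, 'effd')
  24 → (21, 'fcbdbeffd')
  25 → (11, 'fcdbefdefcfcbdbeffd')
  26 → (19, 'fcfcbdbeffd')
  27 → (28, 'fd')
  28 → (16, 'fdefcfcbdbeffd')
  29 → (27, 'ffd')

SA = [3, 6, 0, 23, 14, 25, 2, 5, 22, 1, 12, 8, 20, 29, 13, 24, 4, 7, 9, 17, 10, 18, 15, 26, 21, 11, 19, 28, 16, 27]
i: (SA[i-1],SA[i]) lcp shared
  1: (3,6) 3 'adc'
  2: (6,0) 0 ''
  3: (0,23) 1 'b'
  4: (23,14) 1 'b'
  5: (14,25) 3 'bef'
  6: (25,2) 0 ''
  7: (2,5) 4 'cadc'
  8: (5,22) 1 'c'
  9: (22,1) 1 'c'
  10: (1,12) 1 'c'
  11: (12,8) 2 'cd'
  12: (8,20) 1 'c'
  13: (20,29) 0 ''
  14: (29,13) 1 'd'
  15: (13,24) 4 'dbef'
  16: (24,4) 1 'd'
  17: (4,7) 2 'dc'
  18: (7,9) 1 'd'
  19: (9,17) 4 'defc'
  20: (17,10) 0 ''
  21: (10,18) 3 'efc'
  22: (18,15) 2 'ef'
  23: (15,26) 2 'ef'
  24: (26,21) 0 ''
  25: (21,11) 2 'fc'
  26: (11,19) 2 'fc'
  27: (19,28) 1 'f'
  28: (28,16) 2 'fd'
  29: (16,27) 1 'f'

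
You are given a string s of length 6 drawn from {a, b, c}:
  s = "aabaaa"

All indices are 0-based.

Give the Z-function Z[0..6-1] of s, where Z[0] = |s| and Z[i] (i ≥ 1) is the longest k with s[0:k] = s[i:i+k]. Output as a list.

Z[0]=6
i=1: fresh scan; Z[1]=1 scan→box=[1,2)
i=2: fresh scan; Z[2]=0
i=3: fresh scan; Z[3]=2 scan→box=[3,5)
i=4: min(r-i=1, Z[1]=1)=1; Z[4]=2 scan→box=[4,6)
i=5: min(r-i=1, Z[1]=1)=1; Z[5]=1

[6, 1, 0, 2, 2, 1]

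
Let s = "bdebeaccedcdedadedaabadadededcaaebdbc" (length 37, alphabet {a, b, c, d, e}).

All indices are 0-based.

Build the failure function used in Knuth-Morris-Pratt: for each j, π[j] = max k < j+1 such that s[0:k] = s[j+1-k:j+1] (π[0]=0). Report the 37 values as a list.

[0, 0, 0, 1, 0, 0, 0, 0, 0, 0, 0, 0, 0, 0, 0, 0, 0, 0, 0, 0, 1, 0, 0, 0, 0, 0, 0, 0, 0, 0, 0, 0, 0, 1, 2, 1, 0]

π[0] = 0
j=1 s[j]='d': π[1]=0 (border '')
j=2 s[j]='e': π[2]=0 (border '')
j=3 s[j]='b': π[3]=1 (border 'b')
j=4 s[j]='e': k: 1→0; π[4]=0 (border '')
j=5 s[j]='a': π[5]=0 (border '')
j=6 s[j]='c': π[6]=0 (border '')
j=7 s[j]='c': π[7]=0 (border '')
j=8 s[j]='e': π[8]=0 (border '')
j=9 s[j]='d': π[9]=0 (border '')
j=10 s[j]='c': π[10]=0 (border '')
j=11 s[j]='d': π[11]=0 (border '')
j=12 s[j]='e': π[12]=0 (border '')
j=13 s[j]='d': π[13]=0 (border '')
j=14 s[j]='a': π[14]=0 (border '')
j=15 s[j]='d': π[15]=0 (border '')
j=16 s[j]='e': π[16]=0 (border '')
j=17 s[j]='d': π[17]=0 (border '')
j=18 s[j]='a': π[18]=0 (border '')
j=19 s[j]='a': π[19]=0 (border '')
j=20 s[j]='b': π[20]=1 (border 'b')
j=21 s[j]='a': k: 1→0; π[21]=0 (border '')
j=22 s[j]='d': π[22]=0 (border '')
j=23 s[j]='a': π[23]=0 (border '')
j=24 s[j]='d': π[24]=0 (border '')
j=25 s[j]='e': π[25]=0 (border '')
j=26 s[j]='d': π[26]=0 (border '')
j=27 s[j]='e': π[27]=0 (border '')
j=28 s[j]='d': π[28]=0 (border '')
j=29 s[j]='c': π[29]=0 (border '')
j=30 s[j]='a': π[30]=0 (border '')
j=31 s[j]='a': π[31]=0 (border '')
j=32 s[j]='e': π[32]=0 (border '')
j=33 s[j]='b': π[33]=1 (border 'b')
j=34 s[j]='d': π[34]=2 (border 'bd')
j=35 s[j]='b': k: 2→0; π[35]=1 (border 'b')
j=36 s[j]='c': k: 1→0; π[36]=0 (border '')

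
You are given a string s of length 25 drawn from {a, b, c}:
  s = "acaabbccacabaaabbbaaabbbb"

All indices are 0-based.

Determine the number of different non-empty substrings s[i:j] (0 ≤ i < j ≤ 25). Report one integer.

267

rank→(start, suffix):
  0 → (12, 'aaabbbaaabbbb')
  1 → (18, 'aaabbbb')
  2 → (13, 'aabbbaaabbbb')
  3 → (19, 'aabbbb')
  4 → (2, 'aabbccacabaaabbbaaabbbb')
  5 → (10, 'abaaabbbaaabbbb')
  6 → (14, 'abbbaaabbbb')
  7 → (20, 'abbbb')
  8 → (3, 'abbccacabaaabbbaaabbbb')
  9 → (0, 'acaabbccacabaaabbbaaabbbb')
  10 → (8, 'acabaaabbbaaabbbb')
  11 → (24, 'b')
  12 → (11, 'baaabbbaaabbbb')
  13 → (17, 'baaabbbb')
  14 → (23, 'bb')
  15 → (16, 'bbaaabbbb')
  16 → (22, 'bbb')
  17 → (15, 'bbbaaabbbb')
  18 → (21, 'bbbb')
  19 → (4, 'bbccacabaaabbbaaabbbb')
  20 → (5, 'bccacabaaabbbaaabbbb')
  21 → (1, 'caabbccacabaaabbbaaabbbb')
  22 → (9, 'cabaaabbbaaabbbb')
  23 → (7, 'cacabaaabbbaaabbbb')
  24 → (6, 'ccacabaaabbbaaabbbb')

SA = [12, 18, 13, 19, 2, 10, 14, 20, 3, 0, 8, 24, 11, 17, 23, 16, 22, 15, 21, 4, 5, 1, 9, 7, 6]
i: (SA[i-1],SA[i]) lcp shared
  1: (12,18) 6 'aaabbb'
  2: (18,13) 2 'aa'
  3: (13,19) 5 'aabbb'
  4: (19,2) 4 'aabb'
  5: (2,10) 1 'a'
  6: (10,14) 2 'ab'
  7: (14,20) 4 'abbb'
  8: (20,3) 3 'abb'
  9: (3,0) 1 'a'
  10: (0,8) 3 'aca'
  11: (8,24) 0 ''
  12: (24,11) 1 'b'
  13: (11,17) 7 'baaabbb'
  14: (17,23) 1 'b'
  15: (23,16) 2 'bb'
  16: (16,22) 2 'bb'
  17: (22,15) 3 'bbb'
  18: (15,21) 3 'bbb'
  19: (21,4) 2 'bb'
  20: (4,5) 1 'b'
  21: (5,1) 0 ''
  22: (1,9) 2 'ca'
  23: (9,7) 2 'ca'
  24: (7,6) 1 'c'

n(n+1)/2 = 25·26/2 = 325
Σ LCP = 0 + 6 + 2 + 5 + 4 + 1 + 2 + 4 + 3 + 1 + 3 + 0 + 1 + 7 + 1 + 2 + 2 + 3 + 3 + 2 + 1 + 0 + 2 + 2 + 1 = 58
distinct = 325 − 58 = 267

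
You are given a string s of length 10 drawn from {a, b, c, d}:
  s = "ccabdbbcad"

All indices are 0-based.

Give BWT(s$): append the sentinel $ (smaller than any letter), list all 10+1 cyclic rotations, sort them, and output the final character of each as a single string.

rank  rotation     last
    0  $ccabdbbcad  d
    1  abdbbcad$cc  c
    2  ad$ccabdbbc  c
    3  bbcad$ccabd  d
    4  bcad$ccabdb  b
    5  bdbbcad$cca  a
    6  cabdbbcad$c  c
    7  cad$ccabdbb  b
    8  ccabdbbcad$  $
    9  d$ccabdbbca  a
   10  dbbcad$ccab  b

dccdbacb$ab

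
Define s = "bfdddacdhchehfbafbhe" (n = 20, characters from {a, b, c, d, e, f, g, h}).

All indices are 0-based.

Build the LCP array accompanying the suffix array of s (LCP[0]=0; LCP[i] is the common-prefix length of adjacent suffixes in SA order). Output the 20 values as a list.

rank | idx | suffix
   0 |   5 | acdhchehfbafbhe
   1 |  15 | afbhe
   2 |  14 | bafbhe
   3 |   0 | bfdddacdhchehfbafbhe
   4 |  17 | bhe
   5 |   6 | cdhchehfbafbhe
   6 |   9 | chehfbafbhe
   7 |   4 | dacdhchehfbafbhe
   8 |   3 | ddacdhchehfbafbhe
   9 |   2 | dddacdhchehfbafbhe
  10 |   7 | dhchehfbafbhe
  11 |  19 | e
  12 |  11 | ehfbafbhe
  13 |  13 | fbafbhe
  14 |  16 | fbhe
  15 |   1 | fdddacdhchehfbafbhe
  16 |   8 | hchehfbafbhe
  17 |  18 | he
  18 |  10 | hehfbafbhe
  19 |  12 | hfbafbhe

SA = [5, 15, 14, 0, 17, 6, 9, 4, 3, 2, 7, 19, 11, 13, 16, 1, 8, 18, 10, 12]
rank  pair      lcp
   1  s[5:],s[15:]  1  'a'
   2  s[15:],s[14:]  0  ''
   3  s[14:],s[0:]  1  'b'
   4  s[0:],s[17:]  1  'b'
   5  s[17:],s[6:]  0  ''
   6  s[6:],s[9:]  1  'c'
   7  s[9:],s[4:]  0  ''
   8  s[4:],s[3:]  1  'd'
   9  s[3:],s[2:]  2  'dd'
  10  s[2:],s[7:]  1  'd'
  11  s[7:],s[19:]  0  ''
  12  s[19:],s[11:]  1  'e'
  13  s[11:],s[13:]  0  ''
  14  s[13:],s[16:]  2  'fb'
  15  s[16:],s[1:]  1  'f'
  16  s[1:],s[8:]  0  ''
  17  s[8:],s[18:]  1  'h'
  18  s[18:],s[10:]  2  'he'
  19  s[10:],s[12:]  1  'h'

[0, 1, 0, 1, 1, 0, 1, 0, 1, 2, 1, 0, 1, 0, 2, 1, 0, 1, 2, 1]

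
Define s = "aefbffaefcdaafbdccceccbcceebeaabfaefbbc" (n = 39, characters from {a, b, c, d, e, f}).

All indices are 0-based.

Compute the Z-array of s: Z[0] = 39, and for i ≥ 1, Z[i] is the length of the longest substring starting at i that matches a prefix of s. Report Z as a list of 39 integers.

Z[0]=39
i=1: i≥r, start 0; Z[1]=0
i=2: i≥r, start 0; Z[2]=0
i=3: i≥r, start 0; Z[3]=0
i=4: i≥r, start 0; Z[4]=0
i=5: i≥r, start 0; Z[5]=0
i=6: i≥r, start 0; Z[6]=3 scan→box=[6,9)
i=7: min(r-i=2, Z[1]=0)=0; Z[7]=0
i=8: min(r-i=1, Z[2]=0)=0; Z[8]=0
i=9: i≥r, start 0; Z[9]=0
i=10: i≥r, start 0; Z[10]=0
i=11: i≥r, start 0; Z[11]=1 scan→box=[11,12)
i=12: i≥r, start 0; Z[12]=1 scan→box=[12,13)
i=13: i≥r, start 0; Z[13]=0
i=14: i≥r, start 0; Z[14]=0
i=15: i≥r, start 0; Z[15]=0
i=16: i≥r, start 0; Z[16]=0
i=17: i≥r, start 0; Z[17]=0
i=18: i≥r, start 0; Z[18]=0
i=19: i≥r, start 0; Z[19]=0
i=20: i≥r, start 0; Z[20]=0
i=21: i≥r, start 0; Z[21]=0
i=22: i≥r, start 0; Z[22]=0
i=23: i≥r, start 0; Z[23]=0
i=24: i≥r, start 0; Z[24]=0
i=25: i≥r, start 0; Z[25]=0
i=26: i≥r, start 0; Z[26]=0
i=27: i≥r, start 0; Z[27]=0
i=28: i≥r, start 0; Z[28]=0
i=29: i≥r, start 0; Z[29]=1 scan→box=[29,30)
i=30: i≥r, start 0; Z[30]=1 scan→box=[30,31)
i=31: i≥r, start 0; Z[31]=0
i=32: i≥r, start 0; Z[32]=0
i=33: i≥r, start 0; Z[33]=4 scan→box=[33,37)
i=34: min(r-i=3, Z[1]=0)=0; Z[34]=0
i=35: min(r-i=2, Z[2]=0)=0; Z[35]=0
i=36: min(r-i=1, Z[3]=0)=0; Z[36]=0
i=37: i≥r, start 0; Z[37]=0
i=38: i≥r, start 0; Z[38]=0

[39, 0, 0, 0, 0, 0, 3, 0, 0, 0, 0, 1, 1, 0, 0, 0, 0, 0, 0, 0, 0, 0, 0, 0, 0, 0, 0, 0, 0, 1, 1, 0, 0, 4, 0, 0, 0, 0, 0]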